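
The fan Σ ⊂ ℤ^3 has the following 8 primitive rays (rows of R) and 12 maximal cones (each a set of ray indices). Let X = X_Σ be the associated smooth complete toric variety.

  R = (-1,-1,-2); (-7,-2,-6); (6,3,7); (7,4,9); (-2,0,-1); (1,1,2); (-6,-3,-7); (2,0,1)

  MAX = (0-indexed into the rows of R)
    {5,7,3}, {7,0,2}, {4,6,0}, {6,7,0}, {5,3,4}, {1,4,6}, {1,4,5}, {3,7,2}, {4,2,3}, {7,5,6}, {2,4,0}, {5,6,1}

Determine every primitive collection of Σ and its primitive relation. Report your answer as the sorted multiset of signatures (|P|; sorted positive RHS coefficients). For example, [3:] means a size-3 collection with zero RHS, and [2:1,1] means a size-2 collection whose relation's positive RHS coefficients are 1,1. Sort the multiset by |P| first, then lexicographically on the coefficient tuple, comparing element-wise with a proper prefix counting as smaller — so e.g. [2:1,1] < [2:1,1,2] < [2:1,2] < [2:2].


11 collections generate NE(X_Σ); each relation:

  • {0,5}:  v_{0} + v_{5} = 0  so sig = [2:]
  • {2,6}:  v_{2} + v_{6} = 0  so sig = [2:]
  • {4,7}:  v_{4} + v_{7} = 0  so sig = [2:]
  • {0,3}:  v_{0} + v_{3} = v_{2}  so sig = [2:1]
  • {2,5}:  v_{2} + v_{5} = v_{3}  so sig = [2:1]
  • {3,6}:  v_{3} + v_{6} = v_{5}  so sig = [2:1]
  • {0,1}:  v_{0} + v_{1} = v_{4} + v_{6}  so sig = [2:1,1]
  • {1,2}:  v_{1} + v_{2} = v_{4} + v_{5}  so sig = [2:1,1]
  • {1,7}:  v_{1} + v_{7} = v_{5} + v_{6}  so sig = [2:1,1]
  • {1,3}:  v_{1} + v_{3} = v_{4} + 2·v_{5}  so sig = [2:1,2]
  • {4,5,6}:  v_{4} + v_{5} + v_{6} = v_{1}  so sig = [3:1]

Sorted signature multiset PRS(X):
{ [2:] ×3,  [2:1] ×3,  [2:1,1] ×3,  [2:1,2],  [3:1] }


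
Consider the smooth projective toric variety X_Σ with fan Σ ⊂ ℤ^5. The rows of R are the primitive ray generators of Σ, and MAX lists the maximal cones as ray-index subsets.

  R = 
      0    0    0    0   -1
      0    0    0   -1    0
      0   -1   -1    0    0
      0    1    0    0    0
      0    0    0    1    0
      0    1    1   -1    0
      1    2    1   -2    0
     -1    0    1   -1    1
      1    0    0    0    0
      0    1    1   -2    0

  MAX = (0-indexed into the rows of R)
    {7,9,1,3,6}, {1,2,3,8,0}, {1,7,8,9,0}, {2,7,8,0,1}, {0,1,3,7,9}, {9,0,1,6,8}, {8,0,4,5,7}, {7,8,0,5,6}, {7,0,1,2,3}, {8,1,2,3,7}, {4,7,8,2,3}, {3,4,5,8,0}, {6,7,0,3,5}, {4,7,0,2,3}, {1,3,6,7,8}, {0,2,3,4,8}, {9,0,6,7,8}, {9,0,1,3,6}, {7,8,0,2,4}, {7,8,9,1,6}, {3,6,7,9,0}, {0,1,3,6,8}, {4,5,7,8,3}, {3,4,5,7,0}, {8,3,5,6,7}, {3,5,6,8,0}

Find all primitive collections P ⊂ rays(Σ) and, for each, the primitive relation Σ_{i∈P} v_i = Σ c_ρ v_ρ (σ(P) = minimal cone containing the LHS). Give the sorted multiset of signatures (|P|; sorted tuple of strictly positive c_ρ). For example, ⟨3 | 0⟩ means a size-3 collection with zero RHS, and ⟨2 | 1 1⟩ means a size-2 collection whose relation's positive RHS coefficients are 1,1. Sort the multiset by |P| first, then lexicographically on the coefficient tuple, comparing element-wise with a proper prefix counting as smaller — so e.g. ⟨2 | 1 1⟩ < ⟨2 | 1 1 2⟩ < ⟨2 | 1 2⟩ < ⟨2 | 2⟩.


Σ has 11 primitive collections:

  {1,4}:  v_{1} + v_{4} = 0  so sig = ⟨2 | 0⟩
  {1,5}:  v_{1} + v_{5} = v_{9}  so sig = ⟨2 | 1⟩
  {2,5}:  v_{2} + v_{5} = v_{1}  so sig = ⟨2 | 1⟩
  {4,9}:  v_{4} + v_{9} = v_{5}  so sig = ⟨2 | 1⟩
  {4,6}:  v_{4} + v_{6} = v_{3} + v_{5} + v_{8}  so sig = ⟨2 | 1 1 1⟩
  {5,9}:  v_{5} + v_{9} = v_{0} + v_{6} + v_{7}  so sig = ⟨2 | 1 1 1⟩
  {2,6}:  v_{2} + v_{6} = 2·v_{1} + v_{3} + v_{8}  so sig = ⟨2 | 1 1 2⟩
  {2,9}:  v_{2} + v_{9} = 2·v_{1}  so sig = ⟨2 | 2⟩
  {3,8,9}:  v_{3} + v_{8} + v_{9} = v_{6}  so sig = ⟨3 | 1⟩
  {0,3,7,8}:  v_{0} + v_{3} + v_{7} + v_{8} = v_{5}  so sig = ⟨4 | 1⟩
  {0,1,6,7}:  v_{0} + v_{1} + v_{6} + v_{7} = 2·v_{9}  so sig = ⟨4 | 2⟩

Signatures (|P|; sorted positive RHS coefficients), sorted:
{ ⟨2 | 0⟩,  ⟨2 | 1⟩ ×3,  ⟨2 | 1 1 1⟩ ×2,  ⟨2 | 1 1 2⟩,  ⟨2 | 2⟩,  ⟨3 | 1⟩,  ⟨4 | 1⟩,  ⟨4 | 2⟩ }


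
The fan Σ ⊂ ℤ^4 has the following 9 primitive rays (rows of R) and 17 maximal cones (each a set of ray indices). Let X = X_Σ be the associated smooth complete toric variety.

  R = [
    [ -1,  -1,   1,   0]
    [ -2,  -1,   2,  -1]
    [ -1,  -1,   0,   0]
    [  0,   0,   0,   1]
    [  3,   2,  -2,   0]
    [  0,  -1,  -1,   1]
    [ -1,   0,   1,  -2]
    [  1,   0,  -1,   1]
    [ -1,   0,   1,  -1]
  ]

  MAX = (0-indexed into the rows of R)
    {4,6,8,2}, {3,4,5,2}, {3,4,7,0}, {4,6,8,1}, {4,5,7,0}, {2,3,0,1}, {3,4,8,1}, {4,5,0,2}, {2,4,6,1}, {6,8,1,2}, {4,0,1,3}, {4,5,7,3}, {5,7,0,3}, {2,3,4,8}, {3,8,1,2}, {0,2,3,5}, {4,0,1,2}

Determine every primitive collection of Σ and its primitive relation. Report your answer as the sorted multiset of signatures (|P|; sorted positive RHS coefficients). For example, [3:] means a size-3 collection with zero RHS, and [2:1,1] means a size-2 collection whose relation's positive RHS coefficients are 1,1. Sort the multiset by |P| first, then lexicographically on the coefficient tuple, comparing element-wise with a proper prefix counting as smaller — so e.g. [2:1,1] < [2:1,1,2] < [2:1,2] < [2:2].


Δ(Σ) — 9 vertices, 14 min non-faces:

  • {7,8}:  v_{7} + v_{8} = 0  ⇒ sig = [2:]
  • {0,8}:  v_{0} + v_{8} = v_{1}  ⇒ sig = [2:1]
  • {1,7}:  v_{1} + v_{7} = v_{0}  ⇒ sig = [2:1]
  • {2,7}:  v_{2} + v_{7} = v_{5}  ⇒ sig = [2:1]
  • {3,6}:  v_{3} + v_{6} = v_{8}  ⇒ sig = [2:1]
  • {5,8}:  v_{5} + v_{8} = v_{2}  ⇒ sig = [2:1]
  • {1,5}:  v_{1} + v_{5} = v_{0} + v_{2}  ⇒ sig = [2:1,1]
  • {6,7}:  v_{6} + v_{7} = v_{1} + v_{2} + v_{4}  ⇒ sig = [2:1,1,1]
  • {0,6}:  v_{0} + v_{6} = 2·v_{1} + v_{2} + v_{4}  ⇒ sig = [2:1,1,2]
  • {5,6}:  v_{5} + v_{6} = v_{1} + 2·v_{2} + v_{4}  ⇒ sig = [2:1,1,2]
  • {1,2,3,4}:  v_{1} + v_{2} + v_{3} + v_{4} = 0  ⇒ sig = [4:]
  • {0,2,3,4}:  v_{0} + v_{2} + v_{3} + v_{4} = v_{7}  ⇒ sig = [4:1]
  • {1,2,4,8}:  v_{1} + v_{2} + v_{4} + v_{8} = v_{6}  ⇒ sig = [4:1]
  • {0,3,4,5}:  v_{0} + v_{3} + v_{4} + v_{5} = 2·v_{7}  ⇒ sig = [4:2]

Sorted signature multiset PRS(X):
    [2:]
    [2:1]
    [2:1]
    [2:1]
    [2:1]
    [2:1]
    [2:1,1]
    [2:1,1,1]
    [2:1,1,2]
    [2:1,1,2]
    [4:]
    [4:1]
    [4:1]
    [4:2]


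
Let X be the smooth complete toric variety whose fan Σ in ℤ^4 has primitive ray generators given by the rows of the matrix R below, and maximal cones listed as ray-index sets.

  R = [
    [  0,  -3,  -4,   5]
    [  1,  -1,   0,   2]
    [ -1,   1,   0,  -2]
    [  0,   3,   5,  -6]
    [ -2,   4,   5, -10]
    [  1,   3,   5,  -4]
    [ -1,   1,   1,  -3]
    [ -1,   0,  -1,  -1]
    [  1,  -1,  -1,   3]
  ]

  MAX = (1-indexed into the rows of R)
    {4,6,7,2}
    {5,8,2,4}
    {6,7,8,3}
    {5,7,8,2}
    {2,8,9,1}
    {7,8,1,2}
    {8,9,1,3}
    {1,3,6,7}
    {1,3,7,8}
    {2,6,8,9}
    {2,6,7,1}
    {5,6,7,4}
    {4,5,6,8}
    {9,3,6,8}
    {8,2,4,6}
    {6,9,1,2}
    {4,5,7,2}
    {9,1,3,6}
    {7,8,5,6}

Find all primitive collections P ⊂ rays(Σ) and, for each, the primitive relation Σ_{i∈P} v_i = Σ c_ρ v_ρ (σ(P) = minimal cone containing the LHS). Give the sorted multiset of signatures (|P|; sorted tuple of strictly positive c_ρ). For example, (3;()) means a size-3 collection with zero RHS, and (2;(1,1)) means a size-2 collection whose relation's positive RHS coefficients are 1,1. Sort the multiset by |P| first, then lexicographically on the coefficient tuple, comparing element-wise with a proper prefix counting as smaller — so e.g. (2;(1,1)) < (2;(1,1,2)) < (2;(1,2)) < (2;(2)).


Σ has 12 primitive collections:

  P={2,3}:  v_{2} + v_{3} = 0 ; sig = (2;())
  P={7,9}:  v_{7} + v_{9} = 0 ; sig = (2;())
  P={1,4}:  v_{1} + v_{4} = v_{2} + v_{7} ; sig = (2;(1,1))
  P={5,9}:  v_{5} + v_{9} = v_{4} + v_{8} ; sig = (2;(1,1))
  P={3,4}:  v_{3} + v_{4} = v_{6} + v_{7} + v_{8} ; sig = (2;(1,1,1))
  P={4,9}:  v_{4} + v_{9} = v_{2} + v_{6} + v_{8} ; sig = (2;(1,1,1))
  P={1,5}:  v_{1} + v_{5} = v_{2} + 2·v_{7} + v_{8} ; sig = (2;(1,1,2))
  P={3,5}:  v_{3} + v_{5} = v_{6} + 2·v_{7} + 2·v_{8} ; sig = (2;(1,2,2))
  P={1,6,8}:  v_{1} + v_{6} + v_{8} = 0 ; sig = (3;())
  P={4,7,8}:  v_{4} + v_{7} + v_{8} = v_{5} ; sig = (3;(1))
  P={2,5,6}:  v_{2} + v_{5} + v_{6} = 2·v_{4} ; sig = (3;(2))
  P={2,6,7,8}:  v_{2} + v_{6} + v_{7} + v_{8} = v_{4} ; sig = (4;(1))

so the primitive-relation signature multiset is
    (2;())
    (2;())
    (2;(1,1))
    (2;(1,1))
    (2;(1,1,1))
    (2;(1,1,1))
    (2;(1,1,2))
    (2;(1,2,2))
    (3;())
    (3;(1))
    (3;(2))
    (4;(1))


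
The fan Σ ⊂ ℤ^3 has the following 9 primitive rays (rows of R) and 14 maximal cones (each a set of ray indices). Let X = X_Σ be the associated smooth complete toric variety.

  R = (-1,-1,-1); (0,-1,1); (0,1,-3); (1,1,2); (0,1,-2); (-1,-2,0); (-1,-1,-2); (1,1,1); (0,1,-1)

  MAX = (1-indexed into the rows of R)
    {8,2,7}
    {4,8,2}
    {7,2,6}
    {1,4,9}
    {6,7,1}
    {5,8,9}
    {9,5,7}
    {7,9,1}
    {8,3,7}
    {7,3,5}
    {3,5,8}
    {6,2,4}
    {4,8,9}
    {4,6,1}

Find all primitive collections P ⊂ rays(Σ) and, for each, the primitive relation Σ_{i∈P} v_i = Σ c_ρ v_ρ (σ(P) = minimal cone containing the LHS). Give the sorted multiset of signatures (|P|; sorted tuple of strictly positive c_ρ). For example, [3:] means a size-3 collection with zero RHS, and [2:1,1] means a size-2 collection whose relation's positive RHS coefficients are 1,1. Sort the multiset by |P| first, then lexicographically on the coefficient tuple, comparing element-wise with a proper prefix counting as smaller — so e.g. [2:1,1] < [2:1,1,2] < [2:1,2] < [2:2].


|primitive collections| = 17. Relations:

  {1,8}:  v_{1} + v_{8} = 0  →  sig = [2:]
  {2,9}:  v_{2} + v_{9} = 0  →  sig = [2:]
  {4,7}:  v_{4} + v_{7} = 0  →  sig = [2:]
  {1,2}:  v_{1} + v_{2} = v_{6}  →  sig = [2:1]
  {5,6}:  v_{5} + v_{6} = v_{7}  →  sig = [2:1]
  {6,8}:  v_{6} + v_{8} = v_{2}  →  sig = [2:1]
  {6,9}:  v_{6} + v_{9} = v_{1}  →  sig = [2:1]
  {1,3}:  v_{1} + v_{3} = v_{5} + v_{7}  →  sig = [2:1,1]
  {1,5}:  v_{1} + v_{5} = v_{7} + v_{9}  →  sig = [2:1,1]
  {2,5}:  v_{2} + v_{5} = v_{7} + v_{8}  →  sig = [2:1,1]
  {3,4}:  v_{3} + v_{4} = v_{5} + v_{8}  →  sig = [2:1,1]
  {4,5}:  v_{4} + v_{5} = v_{8} + v_{9}  →  sig = [2:1,1]
  {3,6}:  v_{3} + v_{6} = 2·v_{7} + v_{8}  →  sig = [2:1,2]
  {3,9}:  v_{3} + v_{9} = 2·v_{5}  →  sig = [2:2]
  {2,3}:  v_{2} + v_{3} = 2·v_{7} + 2·v_{8}  →  sig = [2:2,2]
  {5,7,8}:  v_{5} + v_{7} + v_{8} = v_{3}  →  sig = [3:1]
  {7,8,9}:  v_{7} + v_{8} + v_{9} = v_{5}  →  sig = [3:1]

Signatures (|P|; sorted positive RHS coefficients), sorted:
[[2:], [2:], [2:], [2:1], [2:1], [2:1], [2:1], [2:1,1], [2:1,1], [2:1,1], [2:1,1], [2:1,1], [2:1,2], [2:2], [2:2,2], [3:1], [3:1]]


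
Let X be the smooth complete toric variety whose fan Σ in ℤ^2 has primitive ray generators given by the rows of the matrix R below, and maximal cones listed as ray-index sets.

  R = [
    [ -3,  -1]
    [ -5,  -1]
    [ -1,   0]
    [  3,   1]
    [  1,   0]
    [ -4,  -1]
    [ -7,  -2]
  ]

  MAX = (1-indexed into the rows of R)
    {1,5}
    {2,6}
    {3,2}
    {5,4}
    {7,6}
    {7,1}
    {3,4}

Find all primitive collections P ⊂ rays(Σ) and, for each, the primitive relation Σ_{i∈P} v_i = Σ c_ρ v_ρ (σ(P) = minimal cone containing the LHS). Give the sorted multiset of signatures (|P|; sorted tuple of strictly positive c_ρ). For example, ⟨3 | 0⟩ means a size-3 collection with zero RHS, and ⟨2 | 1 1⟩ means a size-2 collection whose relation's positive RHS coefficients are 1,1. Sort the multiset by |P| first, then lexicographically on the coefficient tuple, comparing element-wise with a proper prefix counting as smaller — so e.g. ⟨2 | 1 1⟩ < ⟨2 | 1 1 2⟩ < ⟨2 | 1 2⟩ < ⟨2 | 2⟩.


14 minimal non-faces of Δ(Σ) (on 7 rays):

  • {1,4}:  v_{1} + v_{4} = 0  so sig = ⟨2 | 0⟩
  • {3,5}:  v_{3} + v_{5} = 0  so sig = ⟨2 | 0⟩
  • {1,3}:  v_{1} + v_{3} = v_{6}  so sig = ⟨2 | 1⟩
  • {1,6}:  v_{1} + v_{6} = v_{7}  so sig = ⟨2 | 1⟩
  • {2,5}:  v_{2} + v_{5} = v_{6}  so sig = ⟨2 | 1⟩
  • {3,6}:  v_{3} + v_{6} = v_{2}  so sig = ⟨2 | 1⟩
  • {4,6}:  v_{4} + v_{6} = v_{3}  so sig = ⟨2 | 1⟩
  • {4,7}:  v_{4} + v_{7} = v_{6}  so sig = ⟨2 | 1⟩
  • {5,6}:  v_{5} + v_{6} = v_{1}  so sig = ⟨2 | 1⟩
  • {1,2}:  v_{1} + v_{2} = 2·v_{6}  so sig = ⟨2 | 2⟩
  • {2,4}:  v_{2} + v_{4} = 2·v_{3}  so sig = ⟨2 | 2⟩
  • {3,7}:  v_{3} + v_{7} = 2·v_{6}  so sig = ⟨2 | 2⟩
  • {5,7}:  v_{5} + v_{7} = 2·v_{1}  so sig = ⟨2 | 2⟩
  • {2,7}:  v_{2} + v_{7} = 3·v_{6}  so sig = ⟨2 | 3⟩

Signatures (|P|; sorted positive RHS coefficients), sorted:
{ ⟨2 | 0⟩ ×2,  ⟨2 | 1⟩ ×7,  ⟨2 | 2⟩ ×4,  ⟨2 | 3⟩ }


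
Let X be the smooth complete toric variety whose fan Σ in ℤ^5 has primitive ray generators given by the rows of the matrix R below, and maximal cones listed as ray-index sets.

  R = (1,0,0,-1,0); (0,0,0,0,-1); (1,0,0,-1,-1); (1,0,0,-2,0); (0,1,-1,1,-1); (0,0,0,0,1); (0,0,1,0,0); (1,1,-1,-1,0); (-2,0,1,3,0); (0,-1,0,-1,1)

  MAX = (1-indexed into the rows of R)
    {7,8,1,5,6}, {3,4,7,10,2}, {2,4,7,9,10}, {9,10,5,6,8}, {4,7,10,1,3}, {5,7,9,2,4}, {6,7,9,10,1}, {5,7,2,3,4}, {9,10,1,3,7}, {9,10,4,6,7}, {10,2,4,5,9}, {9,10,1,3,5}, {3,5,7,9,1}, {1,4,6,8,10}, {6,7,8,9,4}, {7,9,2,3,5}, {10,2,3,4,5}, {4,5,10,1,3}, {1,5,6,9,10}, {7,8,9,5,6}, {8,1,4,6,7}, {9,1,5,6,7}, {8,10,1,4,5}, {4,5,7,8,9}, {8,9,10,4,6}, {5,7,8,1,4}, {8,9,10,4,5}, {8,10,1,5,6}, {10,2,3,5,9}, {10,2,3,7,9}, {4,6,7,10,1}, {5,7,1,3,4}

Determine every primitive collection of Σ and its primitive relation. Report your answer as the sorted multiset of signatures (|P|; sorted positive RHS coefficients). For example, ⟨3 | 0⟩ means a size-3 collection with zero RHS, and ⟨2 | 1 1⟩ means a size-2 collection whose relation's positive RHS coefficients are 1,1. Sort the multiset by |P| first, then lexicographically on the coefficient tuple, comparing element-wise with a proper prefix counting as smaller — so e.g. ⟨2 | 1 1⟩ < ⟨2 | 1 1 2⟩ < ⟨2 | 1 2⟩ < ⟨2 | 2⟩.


Σ has 11 primitive collections:

  {2,6}:  v_{2} + v_{6} = 0 — sig = ⟨2 | 0⟩
  {1,2}:  v_{1} + v_{2} = v_{3} — sig = ⟨2 | 1⟩
  {3,6}:  v_{3} + v_{6} = v_{1} — sig = ⟨2 | 1⟩
  {2,8}:  v_{2} + v_{8} = v_{4} + v_{5} — sig = ⟨2 | 1 1⟩
  {3,8}:  v_{3} + v_{8} = v_{1} + v_{4} + v_{5} — sig = ⟨2 | 1 1 1⟩
  {5,7,10}:  v_{5} + v_{7} + v_{10} = 0 — sig = ⟨3 | 0⟩
  {1,4,9}:  v_{1} + v_{4} + v_{9} = v_{7} — sig = ⟨3 | 1⟩
  {4,5,6}:  v_{4} + v_{5} + v_{6} = v_{8} — sig = ⟨3 | 1⟩
  {3,4,9}:  v_{3} + v_{4} + v_{9} = v_{2} + v_{7} — sig = ⟨3 | 1 1⟩
  {7,8,10}:  v_{7} + v_{8} + v_{10} = v_{4} + v_{6} — sig = ⟨3 | 1 1⟩
  {1,8,9}:  v_{1} + v_{8} + v_{9} = v_{5} + v_{6} + v_{7} — sig = ⟨3 | 1 1 1⟩

Signatures (|P|; sorted positive RHS coefficients), sorted:
{ ⟨2 | 0⟩,  ⟨2 | 1⟩ ×2,  ⟨2 | 1 1⟩,  ⟨2 | 1 1 1⟩,  ⟨3 | 0⟩,  ⟨3 | 1⟩ ×2,  ⟨3 | 1 1⟩ ×2,  ⟨3 | 1 1 1⟩ }


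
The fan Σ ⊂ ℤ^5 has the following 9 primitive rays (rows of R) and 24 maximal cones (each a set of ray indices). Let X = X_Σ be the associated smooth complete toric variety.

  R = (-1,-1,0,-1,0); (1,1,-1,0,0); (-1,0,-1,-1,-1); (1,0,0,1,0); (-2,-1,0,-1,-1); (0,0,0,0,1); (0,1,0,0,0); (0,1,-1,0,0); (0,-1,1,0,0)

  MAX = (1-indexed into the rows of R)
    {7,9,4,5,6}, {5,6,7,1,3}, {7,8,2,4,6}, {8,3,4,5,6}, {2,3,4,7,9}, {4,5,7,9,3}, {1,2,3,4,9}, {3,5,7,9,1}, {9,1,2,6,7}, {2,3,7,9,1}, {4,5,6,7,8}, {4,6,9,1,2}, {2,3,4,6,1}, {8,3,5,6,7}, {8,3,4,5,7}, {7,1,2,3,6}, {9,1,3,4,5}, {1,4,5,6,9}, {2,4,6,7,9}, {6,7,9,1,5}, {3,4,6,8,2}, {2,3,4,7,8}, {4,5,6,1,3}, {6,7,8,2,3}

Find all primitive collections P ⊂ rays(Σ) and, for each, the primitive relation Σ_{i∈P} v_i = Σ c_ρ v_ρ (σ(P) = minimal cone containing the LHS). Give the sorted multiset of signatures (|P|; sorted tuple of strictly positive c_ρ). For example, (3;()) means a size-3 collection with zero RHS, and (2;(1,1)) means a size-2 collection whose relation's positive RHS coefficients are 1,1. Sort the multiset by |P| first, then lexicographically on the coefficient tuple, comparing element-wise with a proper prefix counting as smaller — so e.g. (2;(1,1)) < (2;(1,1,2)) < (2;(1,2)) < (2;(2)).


|primitive collections| = 6. Relations:

  P={8,9}:  v_{8} + v_{9} = 0  ⇒ sig = (2;())
  P={2,5}:  v_{2} + v_{5} = v_{3}  ⇒ sig = (2;(1))
  P={1,8}:  v_{1} + v_{8} = v_{3} + v_{6}  ⇒ sig = (2;(1,1))
  P={1,4,7}:  v_{1} + v_{4} + v_{7} = 0  ⇒ sig = (3;())
  P={3,6,9}:  v_{3} + v_{6} + v_{9} = v_{1}  ⇒ sig = (3;(1))
  P={3,4,6,7}:  v_{3} + v_{4} + v_{6} + v_{7} = v_{8}  ⇒ sig = (4;(1))

Signatures (|P|; sorted positive RHS coefficients), sorted:
{ (2;()),  (2;(1)),  (2;(1,1)),  (3;()),  (3;(1)),  (4;(1)) }


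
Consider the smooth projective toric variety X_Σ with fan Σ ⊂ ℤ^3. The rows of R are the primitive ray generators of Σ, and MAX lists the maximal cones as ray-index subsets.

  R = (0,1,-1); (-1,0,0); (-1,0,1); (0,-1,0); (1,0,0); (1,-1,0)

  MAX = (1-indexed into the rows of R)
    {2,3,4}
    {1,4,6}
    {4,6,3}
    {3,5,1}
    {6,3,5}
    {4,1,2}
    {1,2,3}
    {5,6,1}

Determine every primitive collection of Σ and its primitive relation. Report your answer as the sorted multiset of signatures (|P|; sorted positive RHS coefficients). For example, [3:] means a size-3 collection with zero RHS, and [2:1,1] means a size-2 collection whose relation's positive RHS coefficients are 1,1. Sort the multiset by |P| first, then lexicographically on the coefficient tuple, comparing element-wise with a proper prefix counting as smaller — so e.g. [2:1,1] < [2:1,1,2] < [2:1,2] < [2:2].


Primitive collections (5):

  {2,5}:  v_{2} + v_{5} = 0  ⟹  sig = [2:]
  {2,6}:  v_{2} + v_{6} = v_{4}  ⟹  sig = [2:1]
  {4,5}:  v_{4} + v_{5} = v_{6}  ⟹  sig = [2:1]
  {1,3,6}:  v_{1} + v_{3} + v_{6} = 0  ⟹  sig = [3:]
  {1,3,4}:  v_{1} + v_{3} + v_{4} = v_{2}  ⟹  sig = [3:1]

so the primitive-relation signature multiset is
[[2:], [2:1], [2:1], [3:], [3:1]]


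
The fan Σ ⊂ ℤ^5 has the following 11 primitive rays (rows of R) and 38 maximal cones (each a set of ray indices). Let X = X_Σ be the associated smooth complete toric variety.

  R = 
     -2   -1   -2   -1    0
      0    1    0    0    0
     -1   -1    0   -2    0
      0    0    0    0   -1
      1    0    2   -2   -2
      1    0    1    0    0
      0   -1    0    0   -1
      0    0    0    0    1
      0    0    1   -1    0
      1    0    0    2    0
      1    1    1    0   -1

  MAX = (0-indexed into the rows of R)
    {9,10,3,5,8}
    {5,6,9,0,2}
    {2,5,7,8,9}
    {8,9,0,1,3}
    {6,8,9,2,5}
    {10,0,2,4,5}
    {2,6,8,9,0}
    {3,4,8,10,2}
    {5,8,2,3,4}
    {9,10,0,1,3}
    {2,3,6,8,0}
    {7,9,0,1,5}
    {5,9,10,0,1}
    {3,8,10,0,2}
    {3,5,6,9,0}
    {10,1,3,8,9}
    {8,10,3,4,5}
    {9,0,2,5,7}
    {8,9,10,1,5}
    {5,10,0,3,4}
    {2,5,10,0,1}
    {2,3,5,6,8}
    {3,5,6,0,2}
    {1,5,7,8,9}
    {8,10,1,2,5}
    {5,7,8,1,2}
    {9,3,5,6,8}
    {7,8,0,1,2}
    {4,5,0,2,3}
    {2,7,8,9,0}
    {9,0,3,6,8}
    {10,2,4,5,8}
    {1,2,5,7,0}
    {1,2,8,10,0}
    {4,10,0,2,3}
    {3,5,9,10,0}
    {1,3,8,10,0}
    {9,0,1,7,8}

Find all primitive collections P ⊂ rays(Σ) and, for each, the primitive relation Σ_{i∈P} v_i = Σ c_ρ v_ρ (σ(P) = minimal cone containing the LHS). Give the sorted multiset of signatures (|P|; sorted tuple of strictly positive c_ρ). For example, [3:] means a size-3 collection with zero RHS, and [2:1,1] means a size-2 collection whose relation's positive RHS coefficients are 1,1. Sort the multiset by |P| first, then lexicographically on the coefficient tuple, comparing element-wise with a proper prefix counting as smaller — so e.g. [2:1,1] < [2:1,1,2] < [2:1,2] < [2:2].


18 collections generate NE(X_Σ); each relation:

  • {3,7}:  v_{3} + v_{7} = 0  ⟹  sig = [2:]
  • {1,6}:  v_{1} + v_{6} = v_{3}  ⟹  sig = [2:1]
  • {6,7}:  v_{6} + v_{7} = v_{2} + v_{9}  ⟹  sig = [2:1,1]
  • {7,10}:  v_{7} + v_{10} = v_{1} + v_{5}  ⟹  sig = [2:1,1]
  • {4,7}:  v_{4} + v_{7} = v_{2} + v_{5} + v_{10}  ⟹  sig = [2:1,1,1]
  • {1,4}:  v_{1} + v_{4} = v_{2} + 2·v_{10}  ⟹  sig = [2:1,2]
  • {6,10}:  v_{6} + v_{10} = 2·v_{3} + v_{5}  ⟹  sig = [2:1,2]
  • {4,6}:  v_{4} + v_{6} = v_{2} + 3·v_{3} + 2·v_{5}  ⟹  sig = [2:1,2,3]
  • {4,9}:  v_{4} + v_{9} = 2·v_{3} + 2·v_{5}  ⟹  sig = [2:2,2]
  • {1,2,9}:  v_{1} + v_{2} + v_{9} = 0  ⟹  sig = [3:]
  • {0,5,8}:  v_{0} + v_{5} + v_{8} = v_{2}  ⟹  sig = [3:1]
  • {1,3,5}:  v_{1} + v_{3} + v_{5} = v_{10}  ⟹  sig = [3:1]
  • {2,3,9}:  v_{2} + v_{3} + v_{9} = v_{6}  ⟹  sig = [3:1]
  • {2,9,10}:  v_{2} + v_{9} + v_{10} = v_{3} + v_{5}  ⟹  sig = [3:1,1]
  • {1,2,3}:  v_{1} + v_{2} + v_{3} = v_{0} + v_{8} + v_{10}  ⟹  sig = [3:1,1,1]
  • {0,4,8}:  v_{0} + v_{4} + v_{8} = 2·v_{2} + v_{3} + v_{10}  ⟹  sig = [3:1,1,2]
  • {0,8,9,10}:  v_{0} + v_{8} + v_{9} + v_{10} = v_{3}  ⟹  sig = [4:1]
  • {2,3,5,10}:  v_{2} + v_{3} + v_{5} + v_{10} = v_{4}  ⟹  sig = [4:1]

Signatures (|P|; sorted positive RHS coefficients), sorted:
    [2:]
    [2:1]
    [2:1,1]
    [2:1,1]
    [2:1,1,1]
    [2:1,2]
    [2:1,2]
    [2:1,2,3]
    [2:2,2]
    [3:]
    [3:1]
    [3:1]
    [3:1]
    [3:1,1]
    [3:1,1,1]
    [3:1,1,2]
    [4:1]
    [4:1]


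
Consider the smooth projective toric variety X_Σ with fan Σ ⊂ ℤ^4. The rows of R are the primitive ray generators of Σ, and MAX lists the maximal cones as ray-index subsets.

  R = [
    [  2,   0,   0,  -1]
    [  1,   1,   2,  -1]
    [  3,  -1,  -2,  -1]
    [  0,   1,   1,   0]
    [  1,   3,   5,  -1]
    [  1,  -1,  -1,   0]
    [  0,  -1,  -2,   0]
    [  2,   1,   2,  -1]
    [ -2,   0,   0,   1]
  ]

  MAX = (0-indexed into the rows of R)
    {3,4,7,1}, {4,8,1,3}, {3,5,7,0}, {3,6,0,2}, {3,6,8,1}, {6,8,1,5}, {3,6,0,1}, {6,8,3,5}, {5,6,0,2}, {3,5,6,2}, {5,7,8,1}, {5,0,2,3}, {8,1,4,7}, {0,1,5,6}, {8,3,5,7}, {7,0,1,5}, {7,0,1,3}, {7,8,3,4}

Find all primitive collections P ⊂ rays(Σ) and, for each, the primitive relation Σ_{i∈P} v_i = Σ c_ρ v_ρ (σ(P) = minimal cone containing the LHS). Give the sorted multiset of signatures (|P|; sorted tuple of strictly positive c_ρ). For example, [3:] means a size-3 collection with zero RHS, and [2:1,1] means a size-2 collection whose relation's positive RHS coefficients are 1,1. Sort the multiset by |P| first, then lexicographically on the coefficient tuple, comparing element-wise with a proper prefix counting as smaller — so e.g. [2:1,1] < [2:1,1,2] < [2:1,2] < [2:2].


Σ has 12 primitive collections:

  • {0,8}:  v_{0} + v_{8} = 0 — sig = [2:]
  • {6,7}:  v_{6} + v_{7} = v_{0} — sig = [2:1]
  • {4,6}:  v_{4} + v_{6} = v_{1} + v_{3} — sig = [2:1,1]
  • {0,4}:  v_{0} + v_{4} = v_{1} + v_{3} + v_{7} — sig = [2:1,1,1]
  • {2,4}:  v_{2} + v_{4} = v_{0} + v_{3} + v_{7} — sig = [2:1,1,1]
  • {2,8}:  v_{2} + v_{8} = v_{3} + v_{5} + v_{6} — sig = [2:1,1,1]
  • {2,7}:  v_{2} + v_{7} = 2·v_{0} + v_{3} + v_{5} — sig = [2:1,1,2]
  • {4,5}:  v_{4} + v_{5} = 2·v_{7} + v_{8} — sig = [2:1,2]
  • {1,2}:  v_{1} + v_{2} = 2·v_{0} — sig = [2:2]
  • {1,3,5}:  v_{1} + v_{3} + v_{5} = v_{7} — sig = [3:1]
  • {0,3,5,6}:  v_{0} + v_{3} + v_{5} + v_{6} = v_{2} — sig = [4:1]
  • {1,3,7,8}:  v_{1} + v_{3} + v_{7} + v_{8} = v_{4} — sig = [4:1]

Signatures (|P|; sorted positive RHS coefficients), sorted:
{ [2:],  [2:1],  [2:1,1],  [2:1,1,1] ×3,  [2:1,1,2],  [2:1,2],  [2:2],  [3:1],  [4:1] ×2 }


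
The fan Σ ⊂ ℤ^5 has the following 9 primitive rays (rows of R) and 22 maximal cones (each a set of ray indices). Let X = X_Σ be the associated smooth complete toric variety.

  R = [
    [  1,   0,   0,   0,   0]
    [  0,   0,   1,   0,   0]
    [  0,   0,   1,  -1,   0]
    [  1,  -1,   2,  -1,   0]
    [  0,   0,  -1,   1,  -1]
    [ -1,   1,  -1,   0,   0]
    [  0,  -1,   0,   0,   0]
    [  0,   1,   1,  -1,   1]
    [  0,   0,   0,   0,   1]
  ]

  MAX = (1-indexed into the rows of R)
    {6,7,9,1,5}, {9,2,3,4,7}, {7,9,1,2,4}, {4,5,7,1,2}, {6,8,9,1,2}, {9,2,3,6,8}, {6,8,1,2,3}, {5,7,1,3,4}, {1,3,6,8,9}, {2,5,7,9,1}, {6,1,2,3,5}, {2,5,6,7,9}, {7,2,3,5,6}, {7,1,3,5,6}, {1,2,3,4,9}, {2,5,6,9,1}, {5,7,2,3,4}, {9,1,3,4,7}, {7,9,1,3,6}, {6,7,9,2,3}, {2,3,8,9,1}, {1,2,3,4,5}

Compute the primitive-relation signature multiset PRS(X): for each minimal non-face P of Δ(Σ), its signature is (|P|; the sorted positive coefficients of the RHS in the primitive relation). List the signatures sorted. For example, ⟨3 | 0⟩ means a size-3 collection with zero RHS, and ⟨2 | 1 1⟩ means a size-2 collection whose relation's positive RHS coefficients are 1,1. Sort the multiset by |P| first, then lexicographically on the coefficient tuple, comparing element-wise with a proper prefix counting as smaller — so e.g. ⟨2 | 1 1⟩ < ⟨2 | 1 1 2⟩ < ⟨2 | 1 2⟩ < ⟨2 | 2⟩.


Δ(Σ) — 9 vertices, 9 min non-faces:

  P = {4,6}:  v_{4} + v_{6} = v_{3} ; sig = ⟨2 | 1⟩
  P = {7,8}:  v_{7} + v_{8} = v_{3} + v_{9} ; sig = ⟨2 | 1 1⟩
  P = {5,8}:  v_{5} + v_{8} = v_{1} + v_{2} + v_{6} ; sig = ⟨2 | 1 1 1⟩
  P = {4,8}:  v_{4} + v_{8} = v_{1} + v_{2} + 2·v_{3} + v_{9} ; sig = ⟨2 | 1 1 1 2⟩
  P = {3,5,9}:  v_{3} + v_{5} + v_{9} = 0 ; sig = ⟨3 | 0⟩
  P = {4,5,9}:  v_{4} + v_{5} + v_{9} = v_{1} + v_{2} + v_{7} ; sig = ⟨3 | 1 1 1⟩
  P = {1,2,6,7}:  v_{1} + v_{2} + v_{6} + v_{7} = 0 ; sig = ⟨4 | 0⟩
  P = {1,2,3,7}:  v_{1} + v_{2} + v_{3} + v_{7} = v_{4} ; sig = ⟨4 | 1⟩
  P = {1,2,3,6,9}:  v_{1} + v_{2} + v_{3} + v_{6} + v_{9} = v_{8} ; sig = ⟨5 | 1⟩

so the primitive-relation signature multiset is
    ⟨2 | 1⟩
    ⟨2 | 1 1⟩
    ⟨2 | 1 1 1⟩
    ⟨2 | 1 1 1 2⟩
    ⟨3 | 0⟩
    ⟨3 | 1 1 1⟩
    ⟨4 | 0⟩
    ⟨4 | 1⟩
    ⟨5 | 1⟩


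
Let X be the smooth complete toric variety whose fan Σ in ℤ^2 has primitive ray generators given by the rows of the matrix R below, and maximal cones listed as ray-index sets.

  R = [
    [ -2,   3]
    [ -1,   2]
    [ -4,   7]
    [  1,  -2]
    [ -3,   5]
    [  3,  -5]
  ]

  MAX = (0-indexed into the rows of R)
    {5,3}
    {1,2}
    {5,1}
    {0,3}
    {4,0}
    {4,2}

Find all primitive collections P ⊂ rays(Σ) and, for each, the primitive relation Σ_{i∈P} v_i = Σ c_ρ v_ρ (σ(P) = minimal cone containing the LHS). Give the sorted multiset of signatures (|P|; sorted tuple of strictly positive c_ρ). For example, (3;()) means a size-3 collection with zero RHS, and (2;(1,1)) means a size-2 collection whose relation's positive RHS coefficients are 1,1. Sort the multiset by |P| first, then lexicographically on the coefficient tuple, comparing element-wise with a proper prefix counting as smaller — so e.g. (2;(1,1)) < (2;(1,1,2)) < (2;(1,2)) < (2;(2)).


Δ(Σ) — 6 vertices, 9 min non-faces:

  {1,3}:  v_{1} + v_{3} = 0  so sig = (2;())
  {4,5}:  v_{4} + v_{5} = 0  so sig = (2;())
  {0,1}:  v_{0} + v_{1} = v_{4}  so sig = (2;(1))
  {0,5}:  v_{0} + v_{5} = v_{3}  so sig = (2;(1))
  {1,4}:  v_{1} + v_{4} = v_{2}  so sig = (2;(1))
  {2,3}:  v_{2} + v_{3} = v_{4}  so sig = (2;(1))
  {2,5}:  v_{2} + v_{5} = v_{1}  so sig = (2;(1))
  {3,4}:  v_{3} + v_{4} = v_{0}  so sig = (2;(1))
  {0,2}:  v_{0} + v_{2} = 2·v_{4}  so sig = (2;(2))

Sorted signature multiset PRS(X):
    |P|=2: 9 collections, coeffs (), (), (1), (1), (1), (1), (1), (1), (2)


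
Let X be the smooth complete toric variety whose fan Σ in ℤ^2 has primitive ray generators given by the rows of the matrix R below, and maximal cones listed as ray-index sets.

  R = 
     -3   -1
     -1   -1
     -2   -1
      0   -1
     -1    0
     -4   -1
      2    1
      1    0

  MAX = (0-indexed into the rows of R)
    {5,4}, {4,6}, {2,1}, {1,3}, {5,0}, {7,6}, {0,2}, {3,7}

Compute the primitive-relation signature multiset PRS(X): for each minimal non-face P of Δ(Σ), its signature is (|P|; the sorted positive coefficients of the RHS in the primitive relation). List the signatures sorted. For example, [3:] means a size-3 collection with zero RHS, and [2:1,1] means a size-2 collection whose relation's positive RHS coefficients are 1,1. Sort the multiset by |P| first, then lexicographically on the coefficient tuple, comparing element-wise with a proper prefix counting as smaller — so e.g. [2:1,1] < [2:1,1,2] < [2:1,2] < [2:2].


Δ(Σ) — 8 vertices, 20 min non-faces:

  P = {2,6}:  v_{2} + v_{6} = 0 ; sig = [2:]
  P = {4,7}:  v_{4} + v_{7} = 0 ; sig = [2:]
  P = {0,4}:  v_{0} + v_{4} = v_{5} ; sig = [2:1]
  P = {0,6}:  v_{0} + v_{6} = v_{4} ; sig = [2:1]
  P = {0,7}:  v_{0} + v_{7} = v_{2} ; sig = [2:1]
  P = {1,4}:  v_{1} + v_{4} = v_{2} ; sig = [2:1]
  P = {1,6}:  v_{1} + v_{6} = v_{7} ; sig = [2:1]
  P = {1,7}:  v_{1} + v_{7} = v_{3} ; sig = [2:1]
  P = {2,4}:  v_{2} + v_{4} = v_{0} ; sig = [2:1]
  P = {2,7}:  v_{2} + v_{7} = v_{1} ; sig = [2:1]
  P = {3,4}:  v_{3} + v_{4} = v_{1} ; sig = [2:1]
  P = {5,7}:  v_{5} + v_{7} = v_{0} ; sig = [2:1]
  P = {0,3}:  v_{0} + v_{3} = v_{1} + v_{2} ; sig = [2:1,1]
  P = {1,5}:  v_{1} + v_{5} = v_{0} + v_{2} ; sig = [2:1,1]
  P = {0,1}:  v_{0} + v_{1} = 2·v_{2} ; sig = [2:2]
  P = {2,3}:  v_{2} + v_{3} = 2·v_{1} ; sig = [2:2]
  P = {2,5}:  v_{2} + v_{5} = 2·v_{0} ; sig = [2:2]
  P = {3,5}:  v_{3} + v_{5} = 2·v_{2} ; sig = [2:2]
  P = {3,6}:  v_{3} + v_{6} = 2·v_{7} ; sig = [2:2]
  P = {5,6}:  v_{5} + v_{6} = 2·v_{4} ; sig = [2:2]

Sorted signature multiset PRS(X):
{ [2:] ×2,  [2:1] ×10,  [2:1,1] ×2,  [2:2] ×6 }


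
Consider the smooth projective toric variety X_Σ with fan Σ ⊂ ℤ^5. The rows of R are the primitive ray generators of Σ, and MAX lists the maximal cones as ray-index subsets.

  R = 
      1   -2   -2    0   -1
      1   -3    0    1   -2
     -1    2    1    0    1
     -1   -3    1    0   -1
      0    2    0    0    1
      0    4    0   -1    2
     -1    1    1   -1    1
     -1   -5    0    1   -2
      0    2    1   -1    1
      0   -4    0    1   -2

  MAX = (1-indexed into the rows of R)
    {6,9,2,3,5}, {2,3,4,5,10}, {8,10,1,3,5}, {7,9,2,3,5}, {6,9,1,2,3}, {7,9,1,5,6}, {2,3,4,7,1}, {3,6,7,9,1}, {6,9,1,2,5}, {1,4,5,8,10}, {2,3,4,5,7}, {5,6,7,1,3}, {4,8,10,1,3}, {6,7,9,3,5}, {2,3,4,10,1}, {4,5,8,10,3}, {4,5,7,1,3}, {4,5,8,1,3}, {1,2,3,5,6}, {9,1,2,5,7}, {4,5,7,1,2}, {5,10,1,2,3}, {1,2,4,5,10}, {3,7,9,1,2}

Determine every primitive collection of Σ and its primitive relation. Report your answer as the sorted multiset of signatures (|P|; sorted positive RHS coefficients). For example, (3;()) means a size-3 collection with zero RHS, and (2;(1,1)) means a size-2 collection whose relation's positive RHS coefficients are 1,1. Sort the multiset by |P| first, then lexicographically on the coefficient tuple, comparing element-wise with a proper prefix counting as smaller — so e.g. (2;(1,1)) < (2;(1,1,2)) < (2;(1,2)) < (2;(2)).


Minimal non-faces — 14 found among 10 rays, 24 max cones:

  {6,10}:  v_{6} + v_{10} = 0  →  sig = (2;())
  {4,6}:  v_{4} + v_{6} = v_{7}  →  sig = (2;(1))
  {7,10}:  v_{7} + v_{10} = v_{4}  →  sig = (2;(1))
  {8,9}:  v_{8} + v_{9} = v_{4}  →  sig = (2;(1))
  {9,10}:  v_{9} + v_{10} = v_{2} + v_{7}  →  sig = (2;(1,1))
  {6,8}:  v_{6} + v_{8} = v_{1} + v_{3} + v_{4} + v_{5}  →  sig = (2;(1,1,1,1))
  {7,8}:  v_{7} + v_{8} = v_{1} + v_{3} + 2·v_{4} + v_{5}  →  sig = (2;(1,1,1,2))
  {4,9}:  v_{4} + v_{9} = v_{2} + 2·v_{7}  →  sig = (2;(1,2))
  {2,8}:  v_{2} + v_{8} = 2·v_{10}  →  sig = (2;(2))
  {2,6,7}:  v_{2} + v_{6} + v_{7} = v_{9}  →  sig = (3;(1))
  {1,3,5,9}:  v_{1} + v_{3} + v_{5} + v_{9} = v_{6}  →  sig = (4;(1))
  {1,2,3,5,7}:  v_{1} + v_{2} + v_{3} + v_{5} + v_{7} = 0  →  sig = (5;())
  {1,2,3,4,5}:  v_{1} + v_{2} + v_{3} + v_{4} + v_{5} = v_{10}  →  sig = (5;(1))
  {1,3,4,5,10}:  v_{1} + v_{3} + v_{4} + v_{5} + v_{10} = v_{8}  →  sig = (5;(1))

so the primitive-relation signature multiset is
[(2;()), (2;(1)), (2;(1)), (2;(1)), (2;(1,1)), (2;(1,1,1,1)), (2;(1,1,1,2)), (2;(1,2)), (2;(2)), (3;(1)), (4;(1)), (5;()), (5;(1)), (5;(1))]


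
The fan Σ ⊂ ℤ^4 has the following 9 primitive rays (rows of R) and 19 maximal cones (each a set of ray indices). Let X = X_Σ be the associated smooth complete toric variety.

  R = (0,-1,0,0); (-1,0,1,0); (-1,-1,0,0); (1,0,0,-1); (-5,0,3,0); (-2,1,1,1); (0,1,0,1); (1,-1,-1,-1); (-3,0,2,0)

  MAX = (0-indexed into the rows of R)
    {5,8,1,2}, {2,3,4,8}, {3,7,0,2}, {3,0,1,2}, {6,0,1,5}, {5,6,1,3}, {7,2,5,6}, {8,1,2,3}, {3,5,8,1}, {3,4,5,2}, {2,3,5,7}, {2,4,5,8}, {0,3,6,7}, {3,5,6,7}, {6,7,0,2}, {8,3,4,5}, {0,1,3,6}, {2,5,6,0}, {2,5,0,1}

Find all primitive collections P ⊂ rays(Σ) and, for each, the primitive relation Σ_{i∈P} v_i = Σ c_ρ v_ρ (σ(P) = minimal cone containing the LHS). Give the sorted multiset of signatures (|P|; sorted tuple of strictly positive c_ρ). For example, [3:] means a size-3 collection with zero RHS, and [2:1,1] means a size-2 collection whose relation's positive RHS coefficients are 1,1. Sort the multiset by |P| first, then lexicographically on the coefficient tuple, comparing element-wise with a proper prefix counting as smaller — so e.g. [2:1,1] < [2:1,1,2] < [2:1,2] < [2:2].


|primitive collections| = 14. Relations:

  P = {1,7}:  v_{1} + v_{7} = v_{2} + v_{3} — sig = [2:1,1]
  P = {4,6}:  v_{4} + v_{6} = v_{5} + v_{8} — sig = [2:1,1]
  P = {6,8}:  v_{6} + v_{8} = v_{1} + v_{5} — sig = [2:1,1]
  P = {0,4}:  v_{0} + v_{4} = v_{1} + v_{2} + v_{8} — sig = [2:1,1,1]
  P = {0,8}:  v_{0} + v_{8} = 2·v_{1} + v_{2} — sig = [2:1,2]
  P = {7,8}:  v_{7} + v_{8} = 2·v_{2} + 2·v_{3} + v_{5} — sig = [2:1,2,2]
  P = {1,4}:  v_{1} + v_{4} = 2·v_{8} — sig = [2:2]
  P = {4,7}:  v_{4} + v_{7} = 3·v_{2} + 3·v_{3} + 2·v_{5} — sig = [2:2,3,3]
  P = {2,3,6}:  v_{2} + v_{3} + v_{6} = 0 — sig = [3:]
  P = {0,3,5}:  v_{0} + v_{3} + v_{5} = v_{1} — sig = [3:1]
  P = {0,5,7}:  v_{0} + v_{5} + v_{7} = v_{2} — sig = [3:1]
  P = {1,2,6}:  v_{1} + v_{2} + v_{6} = v_{0} + v_{5} — sig = [3:1,1]
  P = {1,2,3,5}:  v_{1} + v_{2} + v_{3} + v_{5} = v_{8} — sig = [4:1]
  P = {2,3,5,8}:  v_{2} + v_{3} + v_{5} + v_{8} = v_{4} — sig = [4:1]

so the primitive-relation signature multiset is
    [2:1,1]
    [2:1,1]
    [2:1,1]
    [2:1,1,1]
    [2:1,2]
    [2:1,2,2]
    [2:2]
    [2:2,3,3]
    [3:]
    [3:1]
    [3:1]
    [3:1,1]
    [4:1]
    [4:1]


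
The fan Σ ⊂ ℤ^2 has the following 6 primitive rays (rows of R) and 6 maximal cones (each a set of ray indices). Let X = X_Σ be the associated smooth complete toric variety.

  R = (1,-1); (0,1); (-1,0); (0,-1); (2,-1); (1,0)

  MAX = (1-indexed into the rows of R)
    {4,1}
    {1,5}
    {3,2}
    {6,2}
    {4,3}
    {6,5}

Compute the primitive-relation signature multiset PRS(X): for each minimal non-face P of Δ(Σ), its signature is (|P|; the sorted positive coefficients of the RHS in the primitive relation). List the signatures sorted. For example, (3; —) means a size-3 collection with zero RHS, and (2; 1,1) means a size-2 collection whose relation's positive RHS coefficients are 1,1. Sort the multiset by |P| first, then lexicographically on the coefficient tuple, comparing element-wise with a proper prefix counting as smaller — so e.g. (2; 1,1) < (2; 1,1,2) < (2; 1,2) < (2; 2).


Σ has 9 primitive collections:

  P={2,4}:  v_{2} + v_{4} = 0  →  sig = (2; —)
  P={3,6}:  v_{3} + v_{6} = 0  →  sig = (2; —)
  P={1,2}:  v_{1} + v_{2} = v_{6}  →  sig = (2; 1)
  P={1,3}:  v_{1} + v_{3} = v_{4}  →  sig = (2; 1)
  P={1,6}:  v_{1} + v_{6} = v_{5}  →  sig = (2; 1)
  P={3,5}:  v_{3} + v_{5} = v_{1}  →  sig = (2; 1)
  P={4,6}:  v_{4} + v_{6} = v_{1}  →  sig = (2; 1)
  P={2,5}:  v_{2} + v_{5} = 2·v_{6}  →  sig = (2; 2)
  P={4,5}:  v_{4} + v_{5} = 2·v_{1}  →  sig = (2; 2)

Signatures (|P|; sorted positive RHS coefficients), sorted:
{ (2; —) ×2,  (2; 1) ×5,  (2; 2) ×2 }


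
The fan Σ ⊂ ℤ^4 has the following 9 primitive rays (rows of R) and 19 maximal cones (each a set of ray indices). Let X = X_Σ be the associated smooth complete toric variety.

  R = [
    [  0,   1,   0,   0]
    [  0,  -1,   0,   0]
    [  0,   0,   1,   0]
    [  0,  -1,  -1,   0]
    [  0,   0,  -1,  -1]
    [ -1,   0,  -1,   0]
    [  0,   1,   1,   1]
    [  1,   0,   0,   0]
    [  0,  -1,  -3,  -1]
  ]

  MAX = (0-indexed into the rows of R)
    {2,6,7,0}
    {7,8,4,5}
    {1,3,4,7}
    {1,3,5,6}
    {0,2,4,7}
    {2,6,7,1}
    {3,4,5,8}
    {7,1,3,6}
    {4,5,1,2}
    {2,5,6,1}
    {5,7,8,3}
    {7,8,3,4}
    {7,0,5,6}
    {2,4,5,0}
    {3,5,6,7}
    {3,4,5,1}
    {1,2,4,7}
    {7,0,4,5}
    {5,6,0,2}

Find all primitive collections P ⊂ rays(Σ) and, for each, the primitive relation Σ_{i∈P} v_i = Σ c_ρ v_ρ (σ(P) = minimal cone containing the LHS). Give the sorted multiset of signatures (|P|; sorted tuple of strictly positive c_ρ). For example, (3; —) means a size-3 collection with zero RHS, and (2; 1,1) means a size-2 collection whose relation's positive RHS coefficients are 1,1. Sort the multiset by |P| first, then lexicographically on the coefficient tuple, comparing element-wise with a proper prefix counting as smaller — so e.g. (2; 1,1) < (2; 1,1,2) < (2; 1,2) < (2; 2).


Δ(Σ) — 9 vertices, 11 min non-faces:

  {0,1}:  v_{0} + v_{1} = 0 — sig = (2; —)
  {2,3}:  v_{2} + v_{3} = v_{1} — sig = (2; 1)
  {4,6}:  v_{4} + v_{6} = v_{0} — sig = (2; 1)
  {0,3}:  v_{0} + v_{3} = v_{5} + v_{7} — sig = (2; 1,1)
  {2,8}:  v_{2} + v_{8} = v_{3} + v_{4} — sig = (2; 1,1)
  {1,8}:  v_{1} + v_{8} = 2·v_{3} + v_{4} — sig = (2; 1,2)
  {0,8}:  v_{0} + v_{8} = v_{4} + 2·v_{5} + 2·v_{7} — sig = (2; 1,2,2)
  {6,8}:  v_{6} + v_{8} = 2·v_{5} + 2·v_{7} — sig = (2; 2,2)
  {2,5,7}:  v_{2} + v_{5} + v_{7} = 0 — sig = (3; —)
  {1,5,7}:  v_{1} + v_{5} + v_{7} = v_{3} — sig = (3; 1)
  {3,4,5,7}:  v_{3} + v_{4} + v_{5} + v_{7} = v_{8} — sig = (4; 1)

so the primitive-relation signature multiset is
[(2; —), (2; 1), (2; 1), (2; 1,1), (2; 1,1), (2; 1,2), (2; 1,2,2), (2; 2,2), (3; —), (3; 1), (4; 1)]


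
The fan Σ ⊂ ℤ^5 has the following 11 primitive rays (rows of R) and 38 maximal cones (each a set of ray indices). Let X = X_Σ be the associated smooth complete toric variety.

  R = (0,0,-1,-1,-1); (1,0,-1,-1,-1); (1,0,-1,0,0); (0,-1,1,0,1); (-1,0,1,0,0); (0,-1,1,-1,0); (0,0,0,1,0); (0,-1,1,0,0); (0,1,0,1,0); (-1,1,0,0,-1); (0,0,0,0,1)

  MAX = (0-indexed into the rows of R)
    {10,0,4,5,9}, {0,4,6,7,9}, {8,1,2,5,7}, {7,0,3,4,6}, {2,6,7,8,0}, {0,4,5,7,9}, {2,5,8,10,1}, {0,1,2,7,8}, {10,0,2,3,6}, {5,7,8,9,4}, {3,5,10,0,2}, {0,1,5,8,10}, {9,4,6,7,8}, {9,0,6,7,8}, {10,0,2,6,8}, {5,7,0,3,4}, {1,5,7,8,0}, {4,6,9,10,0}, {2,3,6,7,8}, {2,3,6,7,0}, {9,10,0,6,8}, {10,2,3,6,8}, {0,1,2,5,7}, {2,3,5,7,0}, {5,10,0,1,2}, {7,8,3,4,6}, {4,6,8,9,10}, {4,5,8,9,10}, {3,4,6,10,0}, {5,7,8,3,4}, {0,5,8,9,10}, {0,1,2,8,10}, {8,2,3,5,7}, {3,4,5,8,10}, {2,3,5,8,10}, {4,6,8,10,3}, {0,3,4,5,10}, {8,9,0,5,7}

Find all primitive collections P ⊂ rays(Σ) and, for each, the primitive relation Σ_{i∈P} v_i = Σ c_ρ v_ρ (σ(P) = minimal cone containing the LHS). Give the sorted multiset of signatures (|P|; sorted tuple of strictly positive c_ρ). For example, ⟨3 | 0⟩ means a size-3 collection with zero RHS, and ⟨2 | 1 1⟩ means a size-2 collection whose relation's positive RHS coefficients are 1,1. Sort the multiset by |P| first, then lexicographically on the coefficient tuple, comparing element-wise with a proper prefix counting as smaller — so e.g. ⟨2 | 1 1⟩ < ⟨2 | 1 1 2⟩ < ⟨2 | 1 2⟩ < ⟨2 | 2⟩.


12 collections generate NE(X_Σ); each relation:

  {2,4}:  v_{2} + v_{4} = 0  ⟹  sig = ⟨2 | 0⟩
  {3,9}:  v_{3} + v_{9} = v_{4}  ⟹  sig = ⟨2 | 1⟩
  {5,6}:  v_{5} + v_{6} = v_{7}  ⟹  sig = ⟨2 | 1⟩
  {7,10}:  v_{7} + v_{10} = v_{3}  ⟹  sig = ⟨2 | 1⟩
  {1,3}:  v_{1} + v_{3} = v_{2} + v_{5}  ⟹  sig = ⟨2 | 1 1⟩
  {2,9}:  v_{2} + v_{9} = v_{0} + v_{8}  ⟹  sig = ⟨2 | 1 1⟩
  {1,4}:  v_{1} + v_{4} = v_{0} + v_{5} + v_{8}  ⟹  sig = ⟨2 | 1 1 1⟩
  {1,6}:  v_{1} + v_{6} = v_{0} + v_{2} + v_{7} + v_{8}  ⟹  sig = ⟨2 | 1 1 1 1⟩
  {1,9}:  v_{1} + v_{9} = 2·v_{0} + v_{5} + 2·v_{8}  ⟹  sig = ⟨2 | 1 2 2⟩
  {0,3,8}:  v_{0} + v_{3} + v_{8} = 0  ⟹  sig = ⟨3 | 0⟩
  {0,4,8}:  v_{0} + v_{4} + v_{8} = v_{9}  ⟹  sig = ⟨3 | 1⟩
  {0,2,5,8}:  v_{0} + v_{2} + v_{5} + v_{8} = v_{1}  ⟹  sig = ⟨4 | 1⟩

Hence PRS(X_Σ) =
[⟨2 | 0⟩, ⟨2 | 1⟩, ⟨2 | 1⟩, ⟨2 | 1⟩, ⟨2 | 1 1⟩, ⟨2 | 1 1⟩, ⟨2 | 1 1 1⟩, ⟨2 | 1 1 1 1⟩, ⟨2 | 1 2 2⟩, ⟨3 | 0⟩, ⟨3 | 1⟩, ⟨4 | 1⟩]
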